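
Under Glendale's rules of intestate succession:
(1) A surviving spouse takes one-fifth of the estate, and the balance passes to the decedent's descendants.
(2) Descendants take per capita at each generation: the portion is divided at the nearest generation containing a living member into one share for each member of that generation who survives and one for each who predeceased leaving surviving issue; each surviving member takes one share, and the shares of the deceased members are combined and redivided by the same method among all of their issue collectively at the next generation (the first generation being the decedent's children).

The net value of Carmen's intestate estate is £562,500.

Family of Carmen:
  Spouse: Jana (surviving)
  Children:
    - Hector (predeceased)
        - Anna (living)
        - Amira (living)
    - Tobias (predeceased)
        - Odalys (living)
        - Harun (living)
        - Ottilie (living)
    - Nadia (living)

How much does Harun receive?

Jana takes one-fifth of £562,500 = £112,500. The remaining £450,000 passes to the descendants.
The descendants' portion (£450,000) is divided at the children's generation into 3 shares of £150,000. Nadia takes £150,000. The 2 shares of the deceased (Hector and Tobias) are combined into a pool of £300,000.
That pool (£300,000) is divided at the grandchildren's generation equally among Anna, Amira, Odalys, Harun, and Ottilie: £60,000 each.

Harun receives £60,000.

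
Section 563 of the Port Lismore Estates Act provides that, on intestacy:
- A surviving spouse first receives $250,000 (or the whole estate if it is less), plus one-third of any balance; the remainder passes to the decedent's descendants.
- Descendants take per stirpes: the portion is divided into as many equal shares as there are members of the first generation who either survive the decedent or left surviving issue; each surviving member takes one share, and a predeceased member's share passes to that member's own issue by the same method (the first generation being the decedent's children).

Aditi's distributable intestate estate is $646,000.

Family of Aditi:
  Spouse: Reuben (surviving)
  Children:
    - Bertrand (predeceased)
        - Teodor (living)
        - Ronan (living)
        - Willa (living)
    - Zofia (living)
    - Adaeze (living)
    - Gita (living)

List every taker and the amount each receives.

Reuben: $382,000; Teodor: $22,000; Ronan: $22,000; Willa: $22,000; Zofia: $66,000; Adaeze: $66,000; Gita: $66,000

Reuben first takes $250,000, leaving a balance of $396,000. Reuben then takes one-third of the balance ($132,000), for a total of $382,000. The remaining $264,000 passes to the descendants.
The descendants' portion ($264,000) is divided into 4 shares of $66,000: Zofia, Adaeze, and Gita each take $66,000; Bertrand's $66,000 share passes to Bertrand's issue.
Bertrand's share ($66,000) is divided into 3 shares of $22,000: Teodor, Ronan, and Willa each take $22,000.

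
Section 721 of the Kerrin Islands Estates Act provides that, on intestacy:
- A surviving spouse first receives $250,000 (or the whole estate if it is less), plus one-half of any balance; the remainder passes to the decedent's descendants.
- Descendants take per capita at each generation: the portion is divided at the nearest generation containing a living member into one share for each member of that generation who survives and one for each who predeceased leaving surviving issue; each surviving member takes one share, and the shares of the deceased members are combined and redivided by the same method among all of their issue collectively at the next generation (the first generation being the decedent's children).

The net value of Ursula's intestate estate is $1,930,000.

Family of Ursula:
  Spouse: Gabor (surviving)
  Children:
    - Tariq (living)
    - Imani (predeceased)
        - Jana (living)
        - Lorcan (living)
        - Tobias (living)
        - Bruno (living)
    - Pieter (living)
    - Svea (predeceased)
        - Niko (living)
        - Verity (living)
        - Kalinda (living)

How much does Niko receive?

Gabor first takes $250,000, leaving a balance of $1,680,000. Gabor then takes one-half of the balance ($840,000), for a total of $1,090,000. The remaining $840,000 passes to the descendants.
The descendants' portion ($840,000) is divided at the children's generation into 4 shares of $210,000. Tariq and Pieter each take $210,000. The 2 shares of the deceased (Imani and Svea) are combined into a pool of $420,000.
That pool ($420,000) is divided at the grandchildren's generation equally among Jana, Lorcan, Tobias, Bruno, Niko, Verity, and Kalinda: $60,000 each.

Niko receives $60,000.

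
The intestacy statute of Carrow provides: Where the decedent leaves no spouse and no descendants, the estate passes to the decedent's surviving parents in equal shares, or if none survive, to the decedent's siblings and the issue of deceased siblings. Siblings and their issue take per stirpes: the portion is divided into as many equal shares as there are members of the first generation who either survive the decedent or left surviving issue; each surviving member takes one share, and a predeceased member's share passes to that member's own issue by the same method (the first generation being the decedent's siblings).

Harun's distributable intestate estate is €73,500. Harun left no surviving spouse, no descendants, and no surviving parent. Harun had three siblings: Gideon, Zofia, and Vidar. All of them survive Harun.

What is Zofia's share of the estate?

Zofia receives €24,500.

The entire €73,500 passes to the siblings and their issue.
That amount (€73,500) is divided into 3 shares of €24,500: Gideon, Zofia, and Vidar each take €24,500.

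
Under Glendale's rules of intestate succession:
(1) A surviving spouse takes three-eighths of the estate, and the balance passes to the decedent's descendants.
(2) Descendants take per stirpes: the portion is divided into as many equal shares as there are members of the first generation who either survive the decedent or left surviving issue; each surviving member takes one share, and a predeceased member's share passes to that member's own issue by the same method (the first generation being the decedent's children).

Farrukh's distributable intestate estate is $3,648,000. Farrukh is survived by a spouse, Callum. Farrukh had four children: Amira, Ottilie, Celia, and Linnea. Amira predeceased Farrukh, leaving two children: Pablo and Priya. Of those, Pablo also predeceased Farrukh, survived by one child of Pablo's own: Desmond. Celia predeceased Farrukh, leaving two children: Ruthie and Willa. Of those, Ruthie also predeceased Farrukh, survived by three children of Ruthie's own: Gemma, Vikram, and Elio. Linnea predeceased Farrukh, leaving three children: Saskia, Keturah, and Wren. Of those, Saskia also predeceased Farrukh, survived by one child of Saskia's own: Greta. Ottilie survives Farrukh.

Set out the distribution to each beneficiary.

Callum takes three-eighths of $3,648,000 = $1,368,000. The remaining $2,280,000 passes to the descendants.
The descendants' portion ($2,280,000) is divided into 4 shares of $570,000: Ottilie takes $570,000; Amira's $570,000 share passes to Amira's issue; Celia's $570,000 share passes to Celia's issue; Linnea's $570,000 share passes to Linnea's issue.
Amira's share ($570,000) is divided into 2 shares of $285,000: Priya takes $285,000; Pablo's $285,000 share passes to Pablo's issue.
Pablo's share ($285,000) passes entirely to Desmond.
Celia's share ($570,000) is divided into 2 shares of $285,000: Willa takes $285,000; Ruthie's $285,000 share passes to Ruthie's issue.
Ruthie's share ($285,000) is divided into 3 shares of $95,000: Gemma, Vikram, and Elio each take $95,000.
Linnea's share ($570,000) is divided into 3 shares of $190,000: Keturah and Wren each take $190,000; Saskia's $190,000 share passes to Saskia's issue.
Saskia's share ($190,000) passes entirely to Greta.

Callum: $1,368,000; Desmond: $285,000; Priya: $285,000; Ottilie: $570,000; Gemma: $95,000; Vikram: $95,000; Elio: $95,000; Willa: $285,000; Greta: $190,000; Keturah: $190,000; Wren: $190,000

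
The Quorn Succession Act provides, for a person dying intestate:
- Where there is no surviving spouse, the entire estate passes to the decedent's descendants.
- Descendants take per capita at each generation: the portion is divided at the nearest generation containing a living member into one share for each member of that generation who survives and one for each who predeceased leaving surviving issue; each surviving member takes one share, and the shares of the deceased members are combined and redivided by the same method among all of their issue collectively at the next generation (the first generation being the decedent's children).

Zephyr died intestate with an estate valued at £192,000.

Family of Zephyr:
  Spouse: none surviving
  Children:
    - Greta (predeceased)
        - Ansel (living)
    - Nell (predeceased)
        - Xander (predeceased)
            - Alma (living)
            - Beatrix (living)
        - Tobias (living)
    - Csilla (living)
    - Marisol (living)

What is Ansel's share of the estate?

Ansel receives £32,000.

The entire £192,000 passes to the descendants.
That amount (£192,000) is divided at the children's generation into 4 shares of £48,000. Csilla and Marisol each take £48,000. The 2 shares of the deceased (Greta and Nell) are combined into a pool of £96,000.
That pool (£96,000) is divided at the grandchildren's generation into 3 shares of £32,000. Ansel and Tobias each take £32,000. The remaining share for the deceased Xander (£32,000) is carried to the next generation.
That pool (£32,000) is divided at the great-grandchildren's generation equally among Alma and Beatrix: £16,000 each.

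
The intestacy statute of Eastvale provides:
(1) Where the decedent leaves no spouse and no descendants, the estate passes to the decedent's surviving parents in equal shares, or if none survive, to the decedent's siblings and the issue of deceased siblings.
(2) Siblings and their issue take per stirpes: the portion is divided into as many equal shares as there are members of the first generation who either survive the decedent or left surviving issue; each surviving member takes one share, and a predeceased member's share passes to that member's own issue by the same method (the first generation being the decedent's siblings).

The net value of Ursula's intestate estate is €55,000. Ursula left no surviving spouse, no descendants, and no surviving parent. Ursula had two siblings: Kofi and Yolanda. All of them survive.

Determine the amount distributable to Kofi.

Kofi receives €27,500.

The entire €55,000 passes to the siblings and their issue.
That amount (€55,000) is divided into 2 shares of €27,500: Kofi and Yolanda each take €27,500.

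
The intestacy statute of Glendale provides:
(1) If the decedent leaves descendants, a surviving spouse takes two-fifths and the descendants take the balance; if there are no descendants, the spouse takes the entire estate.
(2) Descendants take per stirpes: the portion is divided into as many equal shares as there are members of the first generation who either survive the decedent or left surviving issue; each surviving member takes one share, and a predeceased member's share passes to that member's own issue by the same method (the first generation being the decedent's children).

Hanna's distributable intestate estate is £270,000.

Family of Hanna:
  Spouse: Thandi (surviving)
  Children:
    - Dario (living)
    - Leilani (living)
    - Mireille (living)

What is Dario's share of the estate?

Dario receives £54,000.

Thandi takes two-fifths of £270,000 = £108,000. The remaining £162,000 passes to the descendants.
The descendants' portion (£162,000) is divided into 3 shares of £54,000: Dario, Leilani, and Mireille each take £54,000.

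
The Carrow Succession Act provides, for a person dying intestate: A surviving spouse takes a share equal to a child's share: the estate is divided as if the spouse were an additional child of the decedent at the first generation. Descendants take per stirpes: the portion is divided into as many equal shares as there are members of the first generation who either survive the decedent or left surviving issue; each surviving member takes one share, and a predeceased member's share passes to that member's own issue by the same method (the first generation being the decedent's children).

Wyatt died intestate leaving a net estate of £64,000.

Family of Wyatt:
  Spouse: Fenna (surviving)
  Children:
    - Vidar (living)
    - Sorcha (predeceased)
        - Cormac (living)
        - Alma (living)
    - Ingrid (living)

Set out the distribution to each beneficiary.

Fenna: £16,000; Vidar: £16,000; Cormac: £8,000; Alma: £8,000; Ingrid: £16,000

The spouse counts as an additional share at the children's level, so there are 4 primary shares of £16,000. Fenna takes one such share (£16,000).
The children's combined portion (£48,000) is divided into 3 shares of £16,000: Vidar and Ingrid each take £16,000; Sorcha's £16,000 share passes to Sorcha's issue.
Sorcha's share (£16,000) is divided into 2 shares of £8,000: Cormac and Alma each take £8,000.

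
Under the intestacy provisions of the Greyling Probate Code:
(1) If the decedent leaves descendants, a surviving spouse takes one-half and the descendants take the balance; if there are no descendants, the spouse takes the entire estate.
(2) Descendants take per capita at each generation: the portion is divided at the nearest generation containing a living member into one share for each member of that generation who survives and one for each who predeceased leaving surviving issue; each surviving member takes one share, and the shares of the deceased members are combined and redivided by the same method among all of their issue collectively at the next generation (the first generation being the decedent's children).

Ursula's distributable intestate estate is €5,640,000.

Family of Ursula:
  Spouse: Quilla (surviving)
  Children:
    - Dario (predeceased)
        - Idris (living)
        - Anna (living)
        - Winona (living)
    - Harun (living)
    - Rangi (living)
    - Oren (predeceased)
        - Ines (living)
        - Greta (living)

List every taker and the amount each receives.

Quilla: €2,820,000; Idris: €282,000; Anna: €282,000; Winona: €282,000; Harun: €705,000; Rangi: €705,000; Ines: €282,000; Greta: €282,000

Quilla takes one-half of €5,640,000 = €2,820,000. The remaining €2,820,000 passes to the descendants.
The descendants' portion (€2,820,000) is divided at the children's generation into 4 shares of €705,000. Harun and Rangi each take €705,000. The 2 shares of the deceased (Dario and Oren) are combined into a pool of €1,410,000.
That pool (€1,410,000) is divided at the grandchildren's generation equally among Idris, Anna, Winona, Ines, and Greta: €282,000 each.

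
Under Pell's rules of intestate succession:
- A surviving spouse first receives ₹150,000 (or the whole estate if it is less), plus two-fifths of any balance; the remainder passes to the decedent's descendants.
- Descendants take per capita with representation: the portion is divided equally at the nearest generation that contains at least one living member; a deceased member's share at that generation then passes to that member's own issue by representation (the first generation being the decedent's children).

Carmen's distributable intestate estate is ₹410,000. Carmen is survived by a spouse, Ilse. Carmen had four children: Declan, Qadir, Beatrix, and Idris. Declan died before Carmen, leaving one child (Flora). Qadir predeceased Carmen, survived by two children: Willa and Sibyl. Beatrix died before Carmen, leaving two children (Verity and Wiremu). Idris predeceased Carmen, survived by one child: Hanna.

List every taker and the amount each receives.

Ilse: ₹254,000; Flora: ₹26,000; Willa: ₹26,000; Sibyl: ₹26,000; Verity: ₹26,000; Wiremu: ₹26,000; Hanna: ₹26,000

Ilse first takes ₹150,000, leaving a balance of ₹260,000. Ilse then takes two-fifths of the balance (₹104,000), for a total of ₹254,000. The remaining ₹156,000 passes to the descendants.
No child survives, so the initial division is made at the grandchildren's generation.
The descendants' portion (₹156,000) is divided into 6 shares of ₹26,000: Flora, Willa, Sibyl, Verity, Wiremu, and Hanna each take ₹26,000.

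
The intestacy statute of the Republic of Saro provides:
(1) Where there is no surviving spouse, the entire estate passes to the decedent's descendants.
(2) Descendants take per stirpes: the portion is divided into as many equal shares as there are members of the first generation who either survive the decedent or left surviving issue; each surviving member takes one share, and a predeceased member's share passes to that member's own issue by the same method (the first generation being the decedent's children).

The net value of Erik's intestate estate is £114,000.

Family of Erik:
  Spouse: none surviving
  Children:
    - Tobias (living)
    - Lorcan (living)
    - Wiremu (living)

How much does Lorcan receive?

Lorcan receives £38,000.

The entire £114,000 passes to the descendants.
That amount (£114,000) is divided into 3 shares of £38,000: Tobias, Lorcan, and Wiremu each take £38,000.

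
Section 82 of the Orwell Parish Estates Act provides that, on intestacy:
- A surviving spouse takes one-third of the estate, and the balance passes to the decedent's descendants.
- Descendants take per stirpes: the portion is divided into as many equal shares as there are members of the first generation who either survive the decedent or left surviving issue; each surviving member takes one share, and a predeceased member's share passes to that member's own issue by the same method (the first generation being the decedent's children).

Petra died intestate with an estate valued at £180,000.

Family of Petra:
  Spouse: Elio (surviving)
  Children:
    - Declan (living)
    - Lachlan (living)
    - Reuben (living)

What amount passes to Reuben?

Elio takes one-third of £180,000 = £60,000. The remaining £120,000 passes to the descendants.
The descendants' portion (£120,000) is divided into 3 shares of £40,000: Declan, Lachlan, and Reuben each take £40,000.

Reuben receives £40,000.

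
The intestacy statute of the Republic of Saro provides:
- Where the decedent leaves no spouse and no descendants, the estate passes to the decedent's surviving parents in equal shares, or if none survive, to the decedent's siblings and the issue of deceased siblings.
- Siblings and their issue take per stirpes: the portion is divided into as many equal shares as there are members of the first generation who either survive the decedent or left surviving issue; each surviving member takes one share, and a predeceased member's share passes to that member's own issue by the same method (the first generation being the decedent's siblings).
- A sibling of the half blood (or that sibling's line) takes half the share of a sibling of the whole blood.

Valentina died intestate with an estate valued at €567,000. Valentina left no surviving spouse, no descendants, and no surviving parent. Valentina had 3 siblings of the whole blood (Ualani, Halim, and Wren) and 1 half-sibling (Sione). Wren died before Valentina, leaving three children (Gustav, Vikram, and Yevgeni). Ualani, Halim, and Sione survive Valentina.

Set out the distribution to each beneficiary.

The entire €567,000 passes to the siblings and their issue.
Counting each half-blood sibling's line as half a unit, there are 7/2 units in €567,000, so one unit is €162,000. Whole-blood lines (Ualani, Halim, and Wren) take €162,000 each; half-blood lines (Sione) take €81,000 each.
Wren's share (€162,000) is divided into 3 shares of €54,000: Gustav, Vikram, and Yevgeni each take €54,000.

Ualani: €162,000; Halim: €162,000; Gustav: €54,000; Vikram: €54,000; Yevgeni: €54,000; Sione: €81,000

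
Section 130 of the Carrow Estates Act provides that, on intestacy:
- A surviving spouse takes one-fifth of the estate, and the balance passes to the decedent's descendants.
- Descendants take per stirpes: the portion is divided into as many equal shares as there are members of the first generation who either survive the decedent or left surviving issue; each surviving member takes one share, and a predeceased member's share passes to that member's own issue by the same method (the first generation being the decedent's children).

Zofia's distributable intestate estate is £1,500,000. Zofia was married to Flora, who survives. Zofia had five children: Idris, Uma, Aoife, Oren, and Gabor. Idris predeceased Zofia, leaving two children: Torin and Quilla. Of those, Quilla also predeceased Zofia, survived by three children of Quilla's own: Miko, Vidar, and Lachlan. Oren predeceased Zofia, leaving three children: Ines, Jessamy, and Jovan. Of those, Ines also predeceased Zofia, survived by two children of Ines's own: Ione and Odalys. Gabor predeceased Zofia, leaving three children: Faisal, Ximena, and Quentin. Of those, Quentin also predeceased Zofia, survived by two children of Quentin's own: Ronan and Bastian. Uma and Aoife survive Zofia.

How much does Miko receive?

Flora takes one-fifth of £1,500,000 = £300,000. The remaining £1,200,000 passes to the descendants.
The descendants' portion (£1,200,000) is divided into 5 shares of £240,000: Uma and Aoife each take £240,000; Idris's £240,000 share passes to Idris's issue; Oren's £240,000 share passes to Oren's issue; Gabor's £240,000 share passes to Gabor's issue.
Idris's share (£240,000) is divided into 2 shares of £120,000: Torin takes £120,000; Quilla's £120,000 share passes to Quilla's issue.
Quilla's share (£120,000) is divided into 3 shares of £40,000: Miko, Vidar, and Lachlan each take £40,000.
Oren's share (£240,000) is divided into 3 shares of £80,000: Jessamy and Jovan each take £80,000; Ines's £80,000 share passes to Ines's issue.
Ines's share (£80,000) is divided into 2 shares of £40,000: Ione and Odalys each take £40,000.
Gabor's share (£240,000) is divided into 3 shares of £80,000: Faisal and Ximena each take £80,000; Quentin's £80,000 share passes to Quentin's issue.
Quentin's share (£80,000) is divided into 2 shares of £40,000: Ronan and Bastian each take £40,000.

Miko receives £40,000.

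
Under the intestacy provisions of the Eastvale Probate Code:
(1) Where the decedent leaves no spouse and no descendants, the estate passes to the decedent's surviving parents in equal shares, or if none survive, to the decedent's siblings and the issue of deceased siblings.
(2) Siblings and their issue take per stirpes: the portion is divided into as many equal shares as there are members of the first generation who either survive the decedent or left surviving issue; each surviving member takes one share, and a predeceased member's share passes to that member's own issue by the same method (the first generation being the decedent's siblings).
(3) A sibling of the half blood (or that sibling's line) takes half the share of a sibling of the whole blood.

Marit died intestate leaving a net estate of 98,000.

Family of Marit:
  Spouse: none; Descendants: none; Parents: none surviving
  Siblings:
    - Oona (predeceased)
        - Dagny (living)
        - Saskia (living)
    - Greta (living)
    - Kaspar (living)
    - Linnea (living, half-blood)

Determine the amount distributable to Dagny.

The entire 98,000 passes to the siblings and their issue.
Counting each half-blood sibling's line as half a unit, there are 7/2 units in 98,000, so one unit is 28,000. Whole-blood lines (Oona, Greta, and Kaspar) take 28,000 each; half-blood lines (Linnea) take 14,000 each.
Oona's share (28,000) is divided into 2 shares of 14,000: Dagny and Saskia each take 14,000.

Dagny receives 14,000.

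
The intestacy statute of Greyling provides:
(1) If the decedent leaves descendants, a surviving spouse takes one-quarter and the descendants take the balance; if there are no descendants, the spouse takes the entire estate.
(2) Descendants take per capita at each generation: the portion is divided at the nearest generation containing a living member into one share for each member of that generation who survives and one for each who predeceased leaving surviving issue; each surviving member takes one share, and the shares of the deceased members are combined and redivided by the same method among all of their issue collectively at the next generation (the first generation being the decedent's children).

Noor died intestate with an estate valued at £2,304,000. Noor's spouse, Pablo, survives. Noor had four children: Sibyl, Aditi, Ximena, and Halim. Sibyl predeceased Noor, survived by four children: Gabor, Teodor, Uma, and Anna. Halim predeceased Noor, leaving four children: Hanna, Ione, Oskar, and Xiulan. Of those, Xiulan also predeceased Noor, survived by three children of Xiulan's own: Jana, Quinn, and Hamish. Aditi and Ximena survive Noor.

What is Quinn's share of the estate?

Pablo takes one-quarter of £2,304,000 = £576,000. The remaining £1,728,000 passes to the descendants.
The descendants' portion (£1,728,000) is divided at the children's generation into 4 shares of £432,000. Aditi and Ximena each take £432,000. The 2 shares of the deceased (Sibyl and Halim) are combined into a pool of £864,000.
That pool (£864,000) is divided at the grandchildren's generation into 8 shares of £108,000. Gabor, Teodor, Uma, Anna, Hanna, Ione, and Oskar each take £108,000. The remaining share for the deceased Xiulan (£108,000) is carried to the next generation.
That pool (£108,000) is divided at the great-grandchildren's generation equally among Jana, Quinn, and Hamish: £36,000 each.

Quinn receives £36,000.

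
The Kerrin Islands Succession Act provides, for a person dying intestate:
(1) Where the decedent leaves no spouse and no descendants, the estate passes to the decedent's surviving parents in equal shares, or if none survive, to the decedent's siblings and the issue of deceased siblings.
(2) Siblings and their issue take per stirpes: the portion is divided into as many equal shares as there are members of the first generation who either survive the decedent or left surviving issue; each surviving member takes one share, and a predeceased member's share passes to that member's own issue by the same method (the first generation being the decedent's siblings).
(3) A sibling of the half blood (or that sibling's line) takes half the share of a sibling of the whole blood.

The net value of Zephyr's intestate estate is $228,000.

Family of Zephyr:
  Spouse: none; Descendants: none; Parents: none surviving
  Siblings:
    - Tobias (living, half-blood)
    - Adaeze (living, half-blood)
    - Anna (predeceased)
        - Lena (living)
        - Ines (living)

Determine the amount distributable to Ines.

Ines receives $57,000.

The entire $228,000 passes to the siblings and their issue.
Counting each half-blood sibling's line as half a unit, there are 2 units in $228,000, so one unit is $114,000. Whole-blood lines (Anna) take $114,000 each; half-blood lines (Tobias and Adaeze) take $57,000 each.
Anna's share ($114,000) is divided into 2 shares of $57,000: Lena and Ines each take $57,000.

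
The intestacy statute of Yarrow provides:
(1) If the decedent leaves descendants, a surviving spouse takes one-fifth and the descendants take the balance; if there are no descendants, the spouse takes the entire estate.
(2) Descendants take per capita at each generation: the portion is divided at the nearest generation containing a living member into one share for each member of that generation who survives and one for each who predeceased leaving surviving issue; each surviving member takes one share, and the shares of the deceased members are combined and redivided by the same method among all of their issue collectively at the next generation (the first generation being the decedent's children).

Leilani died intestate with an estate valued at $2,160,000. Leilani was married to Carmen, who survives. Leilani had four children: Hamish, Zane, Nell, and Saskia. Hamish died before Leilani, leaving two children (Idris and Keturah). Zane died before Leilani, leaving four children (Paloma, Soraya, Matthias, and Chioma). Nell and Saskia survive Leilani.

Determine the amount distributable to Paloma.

Carmen takes one-fifth of $2,160,000 = $432,000. The remaining $1,728,000 passes to the descendants.
The descendants' portion ($1,728,000) is divided at the children's generation into 4 shares of $432,000. Nell and Saskia each take $432,000. The 2 shares of the deceased (Hamish and Zane) are combined into a pool of $864,000.
That pool ($864,000) is divided at the grandchildren's generation equally among Idris, Keturah, Paloma, Soraya, Matthias, and Chioma: $144,000 each.

Paloma receives $144,000.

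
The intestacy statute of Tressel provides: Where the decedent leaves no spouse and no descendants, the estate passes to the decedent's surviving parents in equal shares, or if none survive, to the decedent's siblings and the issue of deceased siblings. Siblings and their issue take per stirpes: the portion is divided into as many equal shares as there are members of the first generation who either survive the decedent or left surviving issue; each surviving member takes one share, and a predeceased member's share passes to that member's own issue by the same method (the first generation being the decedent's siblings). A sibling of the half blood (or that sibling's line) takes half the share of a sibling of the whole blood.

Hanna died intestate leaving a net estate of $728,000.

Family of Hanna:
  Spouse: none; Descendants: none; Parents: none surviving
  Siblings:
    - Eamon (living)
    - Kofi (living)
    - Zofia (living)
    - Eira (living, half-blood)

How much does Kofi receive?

Kofi receives $208,000.

The entire $728,000 passes to the siblings and their issue.
Counting each half-blood sibling's line as half a unit, there are 7/2 units in $728,000, so one unit is $208,000. Whole-blood lines (Eamon, Kofi, and Zofia) take $208,000 each; half-blood lines (Eira) take $104,000 each.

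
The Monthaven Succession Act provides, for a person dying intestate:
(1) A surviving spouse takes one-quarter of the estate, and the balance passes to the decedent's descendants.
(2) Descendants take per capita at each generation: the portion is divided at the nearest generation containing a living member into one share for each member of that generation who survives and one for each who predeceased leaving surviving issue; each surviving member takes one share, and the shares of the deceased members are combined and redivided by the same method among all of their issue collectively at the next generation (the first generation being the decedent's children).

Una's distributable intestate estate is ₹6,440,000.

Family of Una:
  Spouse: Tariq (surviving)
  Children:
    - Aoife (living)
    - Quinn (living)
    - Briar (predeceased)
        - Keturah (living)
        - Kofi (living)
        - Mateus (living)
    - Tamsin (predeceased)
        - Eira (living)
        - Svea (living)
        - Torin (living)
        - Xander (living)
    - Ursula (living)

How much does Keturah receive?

Tariq takes one-quarter of ₹6,440,000 = ₹1,610,000. The remaining ₹4,830,000 passes to the descendants.
The descendants' portion (₹4,830,000) is divided at the children's generation into 5 shares of ₹966,000. Aoife, Quinn, and Ursula each take ₹966,000. The 2 shares of the deceased (Briar and Tamsin) are combined into a pool of ₹1,932,000.
That pool (₹1,932,000) is divided at the grandchildren's generation equally among Keturah, Kofi, Mateus, Eira, Svea, Torin, and Xander: ₹276,000 each.

Keturah receives ₹276,000.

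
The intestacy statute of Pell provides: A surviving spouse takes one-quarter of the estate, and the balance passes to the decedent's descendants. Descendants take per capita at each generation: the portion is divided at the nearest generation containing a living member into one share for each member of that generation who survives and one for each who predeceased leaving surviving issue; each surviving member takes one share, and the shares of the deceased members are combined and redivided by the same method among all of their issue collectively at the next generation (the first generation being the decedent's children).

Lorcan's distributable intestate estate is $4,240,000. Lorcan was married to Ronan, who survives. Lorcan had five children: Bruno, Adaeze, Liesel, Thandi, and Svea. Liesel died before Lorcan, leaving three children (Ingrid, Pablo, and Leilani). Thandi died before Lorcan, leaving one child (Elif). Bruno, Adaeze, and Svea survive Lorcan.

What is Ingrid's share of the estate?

Ingrid receives $318,000.

Ronan takes one-quarter of $4,240,000 = $1,060,000. The remaining $3,180,000 passes to the descendants.
The descendants' portion ($3,180,000) is divided at the children's generation into 5 shares of $636,000. Bruno, Adaeze, and Svea each take $636,000. The 2 shares of the deceased (Liesel and Thandi) are combined into a pool of $1,272,000.
That pool ($1,272,000) is divided at the grandchildren's generation equally among Ingrid, Pablo, Leilani, and Elif: $318,000 each.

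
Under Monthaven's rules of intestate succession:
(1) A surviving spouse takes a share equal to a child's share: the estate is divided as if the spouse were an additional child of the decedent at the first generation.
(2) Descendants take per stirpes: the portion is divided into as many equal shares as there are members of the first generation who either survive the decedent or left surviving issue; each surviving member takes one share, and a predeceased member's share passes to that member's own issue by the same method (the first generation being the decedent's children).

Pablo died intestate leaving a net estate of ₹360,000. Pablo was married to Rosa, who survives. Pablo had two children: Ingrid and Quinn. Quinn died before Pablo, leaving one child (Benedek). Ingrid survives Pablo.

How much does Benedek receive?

Benedek receives ₹120,000.

The spouse counts as an additional share at the children's level, so there are 3 primary shares of ₹120,000. Rosa takes one such share (₹120,000).
The children's combined portion (₹240,000) is divided into 2 shares of ₹120,000: Ingrid takes ₹120,000; Quinn's ₹120,000 share passes to Quinn's issue.
Quinn's share (₹120,000) passes entirely to Benedek.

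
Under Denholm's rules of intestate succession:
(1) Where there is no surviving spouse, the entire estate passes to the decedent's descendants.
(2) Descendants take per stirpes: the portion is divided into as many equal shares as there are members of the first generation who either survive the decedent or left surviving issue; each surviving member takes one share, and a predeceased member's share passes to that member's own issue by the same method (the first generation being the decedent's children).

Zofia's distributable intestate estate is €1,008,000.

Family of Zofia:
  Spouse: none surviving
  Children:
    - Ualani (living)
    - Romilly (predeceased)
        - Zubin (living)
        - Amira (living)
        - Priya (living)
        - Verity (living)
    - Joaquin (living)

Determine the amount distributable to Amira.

Amira receives €84,000.

The entire €1,008,000 passes to the descendants.
That amount (€1,008,000) is divided into 3 shares of €336,000: Ualani and Joaquin each take €336,000; Romilly's €336,000 share passes to Romilly's issue.
Romilly's share (€336,000) is divided into 4 shares of €84,000: Zubin, Amira, Priya, and Verity each take €84,000.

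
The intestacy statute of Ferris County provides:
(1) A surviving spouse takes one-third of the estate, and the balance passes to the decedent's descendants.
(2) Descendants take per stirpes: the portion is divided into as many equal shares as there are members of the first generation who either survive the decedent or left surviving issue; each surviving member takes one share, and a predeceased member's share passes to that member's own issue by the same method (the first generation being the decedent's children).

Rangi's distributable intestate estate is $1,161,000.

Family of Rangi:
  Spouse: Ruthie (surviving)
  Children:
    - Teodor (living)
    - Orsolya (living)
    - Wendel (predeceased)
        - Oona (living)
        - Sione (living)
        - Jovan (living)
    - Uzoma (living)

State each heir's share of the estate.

Ruthie: $387,000; Teodor: $193,500; Orsolya: $193,500; Oona: $64,500; Sione: $64,500; Jovan: $64,500; Uzoma: $193,500

Ruthie takes one-third of $1,161,000 = $387,000. The remaining $774,000 passes to the descendants.
The descendants' portion ($774,000) is divided into 4 shares of $193,500: Teodor, Orsolya, and Uzoma each take $193,500; Wendel's $193,500 share passes to Wendel's issue.
Wendel's share ($193,500) is divided into 3 shares of $64,500: Oona, Sione, and Jovan each take $64,500.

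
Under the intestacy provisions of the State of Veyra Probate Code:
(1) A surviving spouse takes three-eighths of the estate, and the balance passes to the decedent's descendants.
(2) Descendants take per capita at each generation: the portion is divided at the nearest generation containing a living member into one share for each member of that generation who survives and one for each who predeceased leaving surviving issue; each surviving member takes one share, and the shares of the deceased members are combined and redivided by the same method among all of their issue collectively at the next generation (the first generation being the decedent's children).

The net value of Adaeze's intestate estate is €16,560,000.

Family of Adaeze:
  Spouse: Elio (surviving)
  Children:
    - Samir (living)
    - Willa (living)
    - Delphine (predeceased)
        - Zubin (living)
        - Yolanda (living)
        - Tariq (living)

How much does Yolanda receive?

Elio takes three-eighths of €16,560,000 = €6,210,000. The remaining €10,350,000 passes to the descendants.
The descendants' portion (€10,350,000) is divided at the children's generation into 3 shares of €3,450,000. Samir and Willa each take €3,450,000. The remaining share for the deceased Delphine (€3,450,000) is carried to the next generation.
That pool (€3,450,000) is divided at the grandchildren's generation equally among Zubin, Yolanda, and Tariq: €1,150,000 each.

Yolanda receives €1,150,000.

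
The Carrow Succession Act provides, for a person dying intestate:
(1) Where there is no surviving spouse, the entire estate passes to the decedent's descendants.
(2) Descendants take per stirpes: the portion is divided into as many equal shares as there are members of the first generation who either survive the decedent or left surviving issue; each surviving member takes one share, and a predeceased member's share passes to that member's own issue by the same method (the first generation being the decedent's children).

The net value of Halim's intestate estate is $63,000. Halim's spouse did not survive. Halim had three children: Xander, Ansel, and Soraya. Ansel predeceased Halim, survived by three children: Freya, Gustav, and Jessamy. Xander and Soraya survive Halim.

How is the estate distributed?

The entire $63,000 passes to the descendants.
That amount ($63,000) is divided into 3 shares of $21,000: Xander and Soraya each take $21,000; Ansel's $21,000 share passes to Ansel's issue.
Ansel's share ($21,000) is divided into 3 shares of $7,000: Freya, Gustav, and Jessamy each take $7,000.

Xander: $21,000; Freya: $7,000; Gustav: $7,000; Jessamy: $7,000; Soraya: $21,000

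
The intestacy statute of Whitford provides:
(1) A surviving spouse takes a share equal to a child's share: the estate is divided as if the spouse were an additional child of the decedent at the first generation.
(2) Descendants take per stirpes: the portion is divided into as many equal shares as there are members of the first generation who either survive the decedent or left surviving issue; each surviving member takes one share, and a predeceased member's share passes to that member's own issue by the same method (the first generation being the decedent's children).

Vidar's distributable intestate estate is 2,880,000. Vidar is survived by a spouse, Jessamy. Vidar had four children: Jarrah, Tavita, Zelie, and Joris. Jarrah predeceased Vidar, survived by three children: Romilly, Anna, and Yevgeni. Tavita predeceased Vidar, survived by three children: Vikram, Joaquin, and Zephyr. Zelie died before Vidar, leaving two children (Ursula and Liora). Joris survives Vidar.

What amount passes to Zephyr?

The spouse counts as an additional share at the children's level, so there are 5 primary shares of 576,000. Jessamy takes one such share (576,000).
The children's combined portion (2,304,000) is divided into 4 shares of 576,000: Joris takes 576,000; Jarrah's 576,000 share passes to Jarrah's issue; Tavita's 576,000 share passes to Tavita's issue; Zelie's 576,000 share passes to Zelie's issue.
Jarrah's share (576,000) is divided into 3 shares of 192,000: Romilly, Anna, and Yevgeni each take 192,000.
Tavita's share (576,000) is divided into 3 shares of 192,000: Vikram, Joaquin, and Zephyr each take 192,000.
Zelie's share (576,000) is divided into 2 shares of 288,000: Ursula and Liora each take 288,000.

Zephyr receives 192,000.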